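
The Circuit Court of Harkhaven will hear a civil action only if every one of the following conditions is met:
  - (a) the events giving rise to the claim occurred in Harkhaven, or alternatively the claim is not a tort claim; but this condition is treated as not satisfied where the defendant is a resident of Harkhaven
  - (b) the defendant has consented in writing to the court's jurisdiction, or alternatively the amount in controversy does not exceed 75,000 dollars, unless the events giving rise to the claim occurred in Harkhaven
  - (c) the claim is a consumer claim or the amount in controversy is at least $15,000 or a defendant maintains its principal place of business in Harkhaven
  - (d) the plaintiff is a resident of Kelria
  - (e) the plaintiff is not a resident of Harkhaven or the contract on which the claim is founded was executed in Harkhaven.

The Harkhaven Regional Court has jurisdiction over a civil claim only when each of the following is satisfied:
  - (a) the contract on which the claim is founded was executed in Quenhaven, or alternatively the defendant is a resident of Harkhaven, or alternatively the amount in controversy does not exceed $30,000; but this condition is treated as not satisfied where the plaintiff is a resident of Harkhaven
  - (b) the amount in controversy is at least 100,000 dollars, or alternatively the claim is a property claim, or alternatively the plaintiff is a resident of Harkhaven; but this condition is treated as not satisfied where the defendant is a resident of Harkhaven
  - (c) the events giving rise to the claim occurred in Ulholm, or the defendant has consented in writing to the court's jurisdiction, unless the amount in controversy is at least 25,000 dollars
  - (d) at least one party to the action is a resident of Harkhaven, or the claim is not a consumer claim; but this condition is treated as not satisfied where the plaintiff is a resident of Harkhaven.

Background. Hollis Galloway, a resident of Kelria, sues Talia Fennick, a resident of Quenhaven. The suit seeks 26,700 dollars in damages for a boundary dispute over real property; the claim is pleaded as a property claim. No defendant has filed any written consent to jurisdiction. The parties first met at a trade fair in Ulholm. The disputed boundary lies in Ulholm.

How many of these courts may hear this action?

2

The Circuit Court of Harkhaven:
  (a) The claim is a property claim, not a tort claim, so this disjunct is met. And the carve-out is inapplicable — the defendant resides in Quenhaven, not Harkhaven. Met.
  (b) The amount in controversy is 26,700 dollars, within the USD 75,000 ceiling, so this disjunct is met. Condition met.
  (c) The amount in controversy is USD 26,700, which meets the USD 15,000 floor, which satisfies one of the alternatives. Satisfied.
  (d) The plaintiff resides in Kelria. Met.
  (e) The plaintiff resides in Kelria, which is not Harkhaven — that alternative is enough. Satisfied.
  → Every requirement is satisfied — jurisdiction.
The Harkhaven Regional Court:
  (a) The amount in controversy is 26,700 dollars, within the 30,000 dollars ceiling, so one alternative holds. The carve-out does not apply: the plaintiff resides in Kelria, not Harkhaven. Satisfied.
  (b) The claim is a property claim, so one alternative holds. And the carve-out is inapplicable — the defendant resides in Quenhaven, not Harkhaven. Met.
  (c) The operative events occurred in Ulholm, which satisfies one of the alternatives. Met.
  (d) The claim is a property claim, not a consumer claim, so one alternative holds. And the carve-out is inapplicable — the plaintiff resides in Kelria, not Harkhaven. Condition met.
  → The court has jurisdiction.
Courts with jurisdiction: the Circuit Court of Harkhaven, the Harkhaven Regional Court — 2 in total.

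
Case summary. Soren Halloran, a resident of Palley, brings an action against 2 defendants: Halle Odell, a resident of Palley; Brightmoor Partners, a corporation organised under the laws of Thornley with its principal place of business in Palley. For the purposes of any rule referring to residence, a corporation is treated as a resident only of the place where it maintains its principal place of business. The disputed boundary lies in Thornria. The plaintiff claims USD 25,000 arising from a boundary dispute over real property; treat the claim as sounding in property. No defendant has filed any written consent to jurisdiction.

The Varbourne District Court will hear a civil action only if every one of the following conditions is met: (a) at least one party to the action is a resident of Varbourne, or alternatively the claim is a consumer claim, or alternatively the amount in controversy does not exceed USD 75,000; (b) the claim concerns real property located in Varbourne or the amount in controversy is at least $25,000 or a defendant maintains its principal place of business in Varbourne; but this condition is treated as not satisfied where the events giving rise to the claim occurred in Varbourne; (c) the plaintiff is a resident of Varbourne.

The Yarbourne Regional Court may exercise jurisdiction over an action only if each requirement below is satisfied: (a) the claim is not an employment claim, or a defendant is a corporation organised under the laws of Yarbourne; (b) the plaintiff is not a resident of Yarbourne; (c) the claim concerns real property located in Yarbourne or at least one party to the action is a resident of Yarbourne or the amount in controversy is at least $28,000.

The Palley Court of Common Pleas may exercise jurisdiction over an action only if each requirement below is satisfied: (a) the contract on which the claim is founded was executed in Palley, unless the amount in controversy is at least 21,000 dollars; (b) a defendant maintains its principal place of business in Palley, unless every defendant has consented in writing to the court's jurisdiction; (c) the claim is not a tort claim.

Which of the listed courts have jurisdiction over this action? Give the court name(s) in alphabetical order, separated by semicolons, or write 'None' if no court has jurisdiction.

The Varbourne District Court:
  (a) The amount in controversy is 25,000 dollars, within the USD 75,000 ceiling, so one alternative holds. Condition met.
  (b) The amount in controversy is $25,000, which meets the 25,000 dollars floor, so one alternative holds. The carve-out does not apply: the operative events occurred in Thornria, not Varbourne. Met.
  (c) The plaintiff resides in Palley, not Varbourne. Not satisfied.
  → At least one condition fails; no jurisdiction.
The Yarbourne Regional Court:
  (a) The claim is a property claim, not an employment claim — that alternative is enough. Condition met.
  (b) The plaintiff resides in Palley, which is not Yarbourne. Met.
  (c) The property lies in Thornria, not Yarbourne; no party resides in Yarbourne; the amount in controversy is USD 25,000, below the USD 28,000 floor — every alternative fails. Not met.
  → At least one condition fails; no jurisdiction.
The Palley Court of Common Pleas:
  (a) No contract (and hence no place of execution) is alleged. However, the amount in controversy is $25,000, which meets the 21,000 dollars floor, so the 'unless' proviso supplies this condition. Condition met.
  (b) Brightmoor Partners has its principal place of business in Palley. Condition met.
  (c) The claim is a property claim, not a tort claim. Condition met.
  → Every requirement is satisfied — jurisdiction.

the Palley Court of Common Pleas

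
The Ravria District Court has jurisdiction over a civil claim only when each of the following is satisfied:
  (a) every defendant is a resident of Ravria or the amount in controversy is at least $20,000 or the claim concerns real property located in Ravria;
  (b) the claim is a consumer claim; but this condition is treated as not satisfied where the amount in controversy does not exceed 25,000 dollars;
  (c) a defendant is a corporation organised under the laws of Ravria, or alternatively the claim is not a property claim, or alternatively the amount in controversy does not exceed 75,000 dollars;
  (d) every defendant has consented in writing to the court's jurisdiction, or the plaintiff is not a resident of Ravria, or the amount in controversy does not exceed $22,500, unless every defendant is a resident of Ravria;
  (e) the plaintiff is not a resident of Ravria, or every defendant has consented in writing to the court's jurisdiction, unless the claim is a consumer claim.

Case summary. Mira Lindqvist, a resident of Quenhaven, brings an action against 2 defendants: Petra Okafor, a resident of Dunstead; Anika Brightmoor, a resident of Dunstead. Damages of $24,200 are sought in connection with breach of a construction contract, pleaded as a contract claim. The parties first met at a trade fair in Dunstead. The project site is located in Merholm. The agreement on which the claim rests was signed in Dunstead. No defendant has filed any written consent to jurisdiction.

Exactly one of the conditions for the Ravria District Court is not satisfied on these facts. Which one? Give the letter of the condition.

The Ravria District Court:
  (a) The amount in controversy is 24,200 dollars, which meets the USD 20,000 floor, which satisfies one of the alternatives. Condition met.
  (b) The claim is a contract claim, not a consumer claim. Not met.
  (c) The claim is a contract claim, not a property claim — that alternative is enough. Met.
  (d) The plaintiff resides in Quenhaven, which is not Ravria, so one alternative holds. Satisfied.
  (e) The plaintiff resides in Quenhaven, which is not Ravria — that alternative is enough. Condition met.
Only condition (b) fails.

(b)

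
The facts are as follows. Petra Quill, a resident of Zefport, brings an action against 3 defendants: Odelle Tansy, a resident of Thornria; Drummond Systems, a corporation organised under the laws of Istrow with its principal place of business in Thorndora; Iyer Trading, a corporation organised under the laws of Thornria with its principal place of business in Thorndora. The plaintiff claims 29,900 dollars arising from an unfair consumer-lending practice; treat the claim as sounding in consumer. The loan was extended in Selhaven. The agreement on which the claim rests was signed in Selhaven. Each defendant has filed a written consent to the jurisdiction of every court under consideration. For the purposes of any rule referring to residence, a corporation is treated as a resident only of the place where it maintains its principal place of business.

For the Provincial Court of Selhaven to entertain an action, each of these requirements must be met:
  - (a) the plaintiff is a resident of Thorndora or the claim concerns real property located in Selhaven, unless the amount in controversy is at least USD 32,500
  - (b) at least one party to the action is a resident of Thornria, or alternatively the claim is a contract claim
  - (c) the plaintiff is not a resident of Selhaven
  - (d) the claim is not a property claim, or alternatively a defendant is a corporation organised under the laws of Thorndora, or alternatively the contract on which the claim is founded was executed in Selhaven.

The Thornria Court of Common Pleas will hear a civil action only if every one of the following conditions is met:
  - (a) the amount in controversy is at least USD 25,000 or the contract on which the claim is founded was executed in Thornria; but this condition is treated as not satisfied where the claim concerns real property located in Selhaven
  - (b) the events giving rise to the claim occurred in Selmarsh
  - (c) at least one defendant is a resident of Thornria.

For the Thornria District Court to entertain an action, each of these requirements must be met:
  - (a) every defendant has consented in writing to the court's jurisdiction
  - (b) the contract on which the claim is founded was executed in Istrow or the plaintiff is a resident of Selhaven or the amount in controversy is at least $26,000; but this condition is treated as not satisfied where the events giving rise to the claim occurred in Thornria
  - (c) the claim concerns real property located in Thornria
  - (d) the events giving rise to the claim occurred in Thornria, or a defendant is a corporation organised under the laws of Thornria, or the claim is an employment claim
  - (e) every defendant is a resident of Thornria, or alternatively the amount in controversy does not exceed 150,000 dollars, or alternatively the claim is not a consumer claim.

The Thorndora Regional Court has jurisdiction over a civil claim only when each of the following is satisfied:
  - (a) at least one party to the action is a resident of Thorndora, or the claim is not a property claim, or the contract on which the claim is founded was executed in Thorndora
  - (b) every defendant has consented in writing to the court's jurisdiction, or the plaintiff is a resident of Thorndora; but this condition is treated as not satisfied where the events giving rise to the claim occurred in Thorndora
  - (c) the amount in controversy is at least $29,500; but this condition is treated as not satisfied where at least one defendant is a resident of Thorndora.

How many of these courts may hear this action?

The Provincial Court of Selhaven:
  (a) The plaintiff resides in Zefport, not Thorndora; the claim does not concern real property — none of the alternatives is met. And the amount in controversy is USD 29,900, below the USD 32,500 floor, so the proviso does not save it. Not met.
  (b) Odelle Tansy resides in Thornria, so this disjunct is met. Met.
  (c) The plaintiff resides in Zefport, which is not Selhaven. Met.
  (d) The claim is a consumer claim, not a property claim, which satisfies one of the alternatives. Satisfied.
  → No jurisdiction.
The Thornria Court of Common Pleas:
  (a) The amount in controversy is USD 29,900, which meets the 25,000 dollars floor, which satisfies one of the alternatives. The exception is not triggered, since the claim does not concern real property. Condition met.
  (b) The operative events occurred in Selhaven, not Selmarsh. Not met.
  (c) Odelle Tansy resides in Thornria. Satisfied.
  → No jurisdiction.
The Thornria District Court:
  (a) Every defendant has filed written consent. Condition met.
  (b) The amount in controversy is $29,900, which meets the $26,000 floor, which satisfies one of the alternatives. The exception is not triggered, since the operative events occurred in Selhaven, not Thornria. Condition met.
  (c) The claim does not concern real property. Not satisfied.
  (d) Iyer Trading is organised under the laws of Thornria, so one alternative holds. Met.
  (e) The amount in controversy is 29,900 dollars, within the $150,000 ceiling, so this disjunct is met. Condition met.
  → Not every requirement is met — no jurisdiction.
The Thorndora Regional Court:
  (a) Drummond Systems resides in Thorndora, so one alternative holds. Met.
  (b) Every defendant has filed written consent, so one alternative holds. And the carve-out is inapplicable — the operative events occurred in Selhaven, not Thorndora. Met.
  (c) The amount in controversy is 29,900 dollars, which meets the USD 29,500 floor. However, Drummond Systems resides in Thorndora, which falls within the stated exception and so defeats the condition. Not satisfied.
  → At least one condition fails; no jurisdiction.
No court satisfies all of its conditions.

0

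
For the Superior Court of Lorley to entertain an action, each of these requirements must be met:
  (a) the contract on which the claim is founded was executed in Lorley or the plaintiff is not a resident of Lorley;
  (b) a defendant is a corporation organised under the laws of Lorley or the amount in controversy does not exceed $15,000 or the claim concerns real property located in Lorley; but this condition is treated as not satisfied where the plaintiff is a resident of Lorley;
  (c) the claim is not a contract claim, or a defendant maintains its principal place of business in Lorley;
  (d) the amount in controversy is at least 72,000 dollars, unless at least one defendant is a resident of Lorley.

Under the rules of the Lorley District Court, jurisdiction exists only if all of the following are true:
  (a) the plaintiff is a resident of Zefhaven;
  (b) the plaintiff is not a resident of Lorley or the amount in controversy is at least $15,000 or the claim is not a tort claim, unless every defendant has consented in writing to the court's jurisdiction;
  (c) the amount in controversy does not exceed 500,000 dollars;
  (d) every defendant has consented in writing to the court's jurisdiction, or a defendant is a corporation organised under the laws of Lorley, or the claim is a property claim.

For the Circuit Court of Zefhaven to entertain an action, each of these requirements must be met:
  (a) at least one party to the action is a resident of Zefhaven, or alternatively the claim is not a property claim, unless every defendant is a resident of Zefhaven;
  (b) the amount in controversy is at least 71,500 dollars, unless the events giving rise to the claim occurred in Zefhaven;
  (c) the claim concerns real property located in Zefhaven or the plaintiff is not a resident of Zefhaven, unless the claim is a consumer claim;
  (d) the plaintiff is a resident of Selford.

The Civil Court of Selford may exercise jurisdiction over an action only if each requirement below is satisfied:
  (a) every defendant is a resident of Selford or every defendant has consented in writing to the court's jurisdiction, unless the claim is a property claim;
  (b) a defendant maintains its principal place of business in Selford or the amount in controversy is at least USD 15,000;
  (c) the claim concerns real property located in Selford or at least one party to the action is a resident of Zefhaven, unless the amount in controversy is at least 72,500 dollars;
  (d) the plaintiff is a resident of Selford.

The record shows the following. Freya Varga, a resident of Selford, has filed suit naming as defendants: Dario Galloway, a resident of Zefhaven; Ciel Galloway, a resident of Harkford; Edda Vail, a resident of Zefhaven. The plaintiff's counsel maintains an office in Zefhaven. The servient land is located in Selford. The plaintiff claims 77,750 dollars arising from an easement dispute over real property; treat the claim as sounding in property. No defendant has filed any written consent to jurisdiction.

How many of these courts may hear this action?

2

The Superior Court of Lorley:
  (a) The plaintiff resides in Selford, which is not Lorley, which satisfies one of the alternatives. Met.
  (b) No defendant is a corporation; the amount in controversy is USD 77,750, above the 15,000 dollars ceiling; the property lies in Selford, not Lorley — none of the alternatives is met. Not met.
  (c) The claim is a property claim, not a contract claim, which satisfies one of the alternatives. Condition met.
  (d) The amount in controversy is USD 77,750, which meets the 72,000 dollars floor. Satisfied.
  → At least one condition fails; no jurisdiction.
The Lorley District Court:
  (a) The plaintiff resides in Selford, not Zefhaven. Not satisfied.
  (b) The plaintiff resides in Selford, which is not Lorley — that alternative is enough. Condition met.
  (c) The amount in controversy is 77,750 dollars, within the USD 500,000 ceiling. Satisfied.
  (d) The claim is a property claim, so one alternative holds. Met.
  → No jurisdiction.
The Circuit Court of Zefhaven:
  (a) Dario Galloway resides in Zefhaven, so one alternative holds. Condition met.
  (b) The amount in controversy is USD 77,750, which meets the USD 71,500 floor. Condition met.
  (c) The plaintiff resides in Selford, which is not Zefhaven — that alternative is enough. Condition met.
  (d) The plaintiff resides in Selford. Condition met.
  → All conditions met; jurisdiction exists.
The Civil Court of Selford:
  (a) The defendants reside as follows — Dario Galloway in Zefhaven, Ciel Galloway in Harkford, Edda Vail in Zefhaven — not all in Selford; no such written consent has been filed — every alternative fails. However, the claim is a property claim, so the 'unless' proviso supplies this condition. Satisfied.
  (b) The amount in controversy is $77,750, which meets the $15,000 floor, so this disjunct is met. Satisfied.
  (c) The property lies in Selford — that alternative is enough. Condition met.
  (d) The plaintiff resides in Selford. Condition met.
  → All conditions met; jurisdiction exists.
Courts with jurisdiction: the Circuit Court of Zefhaven, the Civil Court of Selford — 2 in total.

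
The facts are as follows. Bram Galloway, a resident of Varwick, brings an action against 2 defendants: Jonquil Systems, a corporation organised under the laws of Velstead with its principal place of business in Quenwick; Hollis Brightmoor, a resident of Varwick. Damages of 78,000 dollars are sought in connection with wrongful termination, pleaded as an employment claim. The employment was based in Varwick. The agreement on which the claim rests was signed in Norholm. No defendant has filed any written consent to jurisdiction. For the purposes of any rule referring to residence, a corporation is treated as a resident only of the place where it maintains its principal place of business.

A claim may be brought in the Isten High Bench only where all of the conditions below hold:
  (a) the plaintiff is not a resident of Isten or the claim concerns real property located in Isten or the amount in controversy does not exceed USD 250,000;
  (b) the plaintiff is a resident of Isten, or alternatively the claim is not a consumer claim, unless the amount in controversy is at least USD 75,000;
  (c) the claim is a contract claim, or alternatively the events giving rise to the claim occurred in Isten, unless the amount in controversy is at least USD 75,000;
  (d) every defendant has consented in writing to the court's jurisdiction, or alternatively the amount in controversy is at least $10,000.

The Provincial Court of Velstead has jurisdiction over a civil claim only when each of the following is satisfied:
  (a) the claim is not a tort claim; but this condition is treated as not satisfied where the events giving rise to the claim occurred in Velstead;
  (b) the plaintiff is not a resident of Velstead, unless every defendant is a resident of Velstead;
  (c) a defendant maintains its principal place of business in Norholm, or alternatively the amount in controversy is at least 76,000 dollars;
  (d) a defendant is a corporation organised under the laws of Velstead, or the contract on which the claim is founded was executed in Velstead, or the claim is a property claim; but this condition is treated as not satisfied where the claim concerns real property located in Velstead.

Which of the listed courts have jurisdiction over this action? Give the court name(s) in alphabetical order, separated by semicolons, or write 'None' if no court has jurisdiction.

the Isten High Bench; the Provincial Court of Velstead

The Isten High Bench:
  (a) The plaintiff resides in Varwick, which is not Isten — that alternative is enough. Condition met.
  (b) The claim is an employment claim, not a consumer claim — that alternative is enough. Satisfied.
  (c) The claim is an employment claim, not a contract claim; the operative events occurred in Varwick, not Isten — every alternative fails. The proviso rescues it, though: the amount in controversy is USD 78,000, which meets the USD 75,000 floor. Satisfied.
  (d) The amount in controversy is 78,000 dollars, which meets the USD 10,000 floor, which satisfies one of the alternatives. Satisfied.
  → Every requirement is satisfied — jurisdiction.
The Provincial Court of Velstead:
  (a) The claim is an employment claim, not a tort claim. The carve-out does not apply: the operative events occurred in Varwick, not Velstead. Met.
  (b) The plaintiff resides in Varwick, which is not Velstead. Satisfied.
  (c) The amount in controversy is 78,000 dollars, which meets the $76,000 floor, so this disjunct is met. Condition met.
  (d) Jonquil Systems is organised under the laws of Velstead, so one alternative holds. And the carve-out is inapplicable — the claim does not concern real property. Condition met.
  → All conditions met; jurisdiction exists.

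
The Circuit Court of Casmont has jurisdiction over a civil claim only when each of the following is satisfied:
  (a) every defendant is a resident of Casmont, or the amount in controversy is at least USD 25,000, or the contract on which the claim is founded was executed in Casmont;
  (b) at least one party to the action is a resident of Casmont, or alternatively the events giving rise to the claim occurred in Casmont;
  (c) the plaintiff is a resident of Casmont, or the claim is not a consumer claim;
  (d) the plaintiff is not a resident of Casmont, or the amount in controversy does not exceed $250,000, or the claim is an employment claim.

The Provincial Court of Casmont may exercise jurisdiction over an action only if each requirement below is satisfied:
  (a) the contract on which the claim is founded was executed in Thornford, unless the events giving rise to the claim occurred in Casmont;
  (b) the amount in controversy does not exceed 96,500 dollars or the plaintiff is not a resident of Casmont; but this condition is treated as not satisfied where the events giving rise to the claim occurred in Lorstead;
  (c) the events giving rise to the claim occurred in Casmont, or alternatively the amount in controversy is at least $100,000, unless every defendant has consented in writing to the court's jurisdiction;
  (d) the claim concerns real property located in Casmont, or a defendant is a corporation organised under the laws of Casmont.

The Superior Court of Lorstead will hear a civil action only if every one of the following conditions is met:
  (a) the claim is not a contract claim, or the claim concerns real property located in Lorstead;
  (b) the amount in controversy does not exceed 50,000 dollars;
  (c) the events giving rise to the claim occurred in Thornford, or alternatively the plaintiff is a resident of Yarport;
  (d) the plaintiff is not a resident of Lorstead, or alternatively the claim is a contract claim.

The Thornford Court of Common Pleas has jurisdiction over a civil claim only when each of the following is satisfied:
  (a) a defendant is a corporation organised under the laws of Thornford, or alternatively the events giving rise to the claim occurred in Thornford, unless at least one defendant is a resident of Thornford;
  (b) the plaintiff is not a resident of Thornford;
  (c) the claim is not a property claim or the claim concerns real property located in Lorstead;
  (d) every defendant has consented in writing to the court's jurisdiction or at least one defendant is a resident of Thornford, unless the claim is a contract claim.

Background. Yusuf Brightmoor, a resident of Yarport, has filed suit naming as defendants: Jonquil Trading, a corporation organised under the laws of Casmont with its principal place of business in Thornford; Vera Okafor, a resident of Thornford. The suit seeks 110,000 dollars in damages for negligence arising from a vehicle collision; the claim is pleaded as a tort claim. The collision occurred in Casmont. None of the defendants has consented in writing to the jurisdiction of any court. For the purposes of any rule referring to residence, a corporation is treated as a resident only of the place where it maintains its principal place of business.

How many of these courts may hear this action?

The Circuit Court of Casmont:
  (a) The amount in controversy is $110,000, which meets the 25,000 dollars floor, so one alternative holds. Met.
  (b) The operative events occurred in Casmont, so this disjunct is met. Satisfied.
  (c) The claim is a tort claim, not a consumer claim, so this disjunct is met. Met.
  (d) The plaintiff resides in Yarport, which is not Casmont, so this disjunct is met. Met.
  → Every requirement is satisfied — jurisdiction.
The Provincial Court of Casmont:
  (a) No contract (and hence no place of execution) is alleged. The proviso rescues it, though: the operative events occurred in Casmont. Condition met.
  (b) The plaintiff resides in Yarport, which is not Casmont, so this disjunct is met. The carve-out does not apply: the operative events occurred in Casmont, not Lorstead. Satisfied.
  (c) The operative events occurred in Casmont, which satisfies one of the alternatives. Met.
  (d) Jonquil Trading is organised under the laws of Casmont, so one alternative holds. Met.
  → Jurisdiction lies.
The Superior Court of Lorstead:
  (a) The claim is a tort claim, not a contract claim, so this disjunct is met. Met.
  (b) The amount in controversy is $110,000, above the $50,000 ceiling. Condition not met.
  (c) The plaintiff resides in Yarport, so this disjunct is met. Met.
  (d) The plaintiff resides in Yarport, which is not Lorstead, so one alternative holds. Condition met.
  → At least one condition fails; no jurisdiction.
The Thornford Court of Common Pleas:
  (a) The corporate defendant(s) are organised in Casmont, not Thornford; the operative events occurred in Casmont, not Thornford — no alternative holds. But Jonquil Trading resides in Thornford, and the 'unless' clause therefore excuses the requirement. Condition met.
  (b) The plaintiff resides in Yarport, which is not Thornford. Met.
  (c) The claim is a tort claim, not a property claim, so this disjunct is met. Satisfied.
  (d) Jonquil Trading resides in Thornford, so this disjunct is met. Satisfied.
  → Every requirement is satisfied — jurisdiction.
Courts with jurisdiction: the Circuit Court of Casmont, the Provincial Court of Casmont, the Thornford Court of Common Pleas — 3 in total.

3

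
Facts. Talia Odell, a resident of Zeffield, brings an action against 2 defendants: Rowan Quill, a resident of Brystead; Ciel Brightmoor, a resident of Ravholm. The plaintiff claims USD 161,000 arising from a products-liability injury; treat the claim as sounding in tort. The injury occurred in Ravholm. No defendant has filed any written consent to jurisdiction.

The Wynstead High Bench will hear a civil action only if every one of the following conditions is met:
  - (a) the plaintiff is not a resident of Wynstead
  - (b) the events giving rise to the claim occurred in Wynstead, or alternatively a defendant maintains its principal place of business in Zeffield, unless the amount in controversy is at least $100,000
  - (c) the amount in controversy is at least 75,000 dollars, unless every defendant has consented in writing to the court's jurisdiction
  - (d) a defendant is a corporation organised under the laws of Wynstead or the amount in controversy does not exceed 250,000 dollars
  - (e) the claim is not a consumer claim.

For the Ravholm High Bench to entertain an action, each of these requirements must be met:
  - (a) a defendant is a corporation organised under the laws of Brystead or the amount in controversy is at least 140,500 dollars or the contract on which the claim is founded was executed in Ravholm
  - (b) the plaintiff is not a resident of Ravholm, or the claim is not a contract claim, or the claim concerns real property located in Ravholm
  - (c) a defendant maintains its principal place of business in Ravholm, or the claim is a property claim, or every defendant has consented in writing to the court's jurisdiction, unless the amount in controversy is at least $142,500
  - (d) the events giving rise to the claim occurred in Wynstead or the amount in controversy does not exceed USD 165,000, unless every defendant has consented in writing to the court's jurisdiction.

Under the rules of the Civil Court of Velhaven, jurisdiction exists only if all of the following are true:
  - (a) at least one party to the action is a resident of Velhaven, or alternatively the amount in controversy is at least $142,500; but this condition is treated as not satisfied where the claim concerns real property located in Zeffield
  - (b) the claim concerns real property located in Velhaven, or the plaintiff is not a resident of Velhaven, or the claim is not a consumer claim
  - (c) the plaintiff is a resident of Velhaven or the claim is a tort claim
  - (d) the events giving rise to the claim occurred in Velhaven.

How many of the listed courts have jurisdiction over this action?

The Wynstead High Bench:
  (a) The plaintiff resides in Zeffield, which is not Wynstead. Met.
  (b) The operative events occurred in Ravholm, not Wynstead; no defendant is a corporation — every alternative fails. But the amount in controversy is USD 161,000, which meets the 100,000 dollars floor, and the 'unless' clause therefore excuses the requirement. Condition met.
  (c) The amount in controversy is 161,000 dollars, which meets the USD 75,000 floor. Condition met.
  (d) The amount in controversy is $161,000, within the USD 250,000 ceiling, so this disjunct is met. Satisfied.
  (e) The claim is a tort claim, not a consumer claim. Met.
  → The court has jurisdiction.
The Ravholm High Bench:
  (a) The amount in controversy is $161,000, which meets the $140,500 floor, so this disjunct is met. Satisfied.
  (b) The plaintiff resides in Zeffield, which is not Ravholm, so one alternative holds. Condition met.
  (c) No defendant is a corporation; the claim is a tort claim, not a property claim; no such written consent has been filed — no alternative holds. The proviso rescues it, though: the amount in controversy is 161,000 dollars, which meets the 142,500 dollars floor. Satisfied.
  (d) The amount in controversy is USD 161,000, within the $165,000 ceiling — that alternative is enough. Satisfied.
  → Every requirement is satisfied — jurisdiction.
The Civil Court of Velhaven:
  (a) The amount in controversy is $161,000, which meets the USD 142,500 floor, so this disjunct is met. And the carve-out is inapplicable — the claim does not concern real property. Condition met.
  (b) The plaintiff resides in Zeffield, which is not Velhaven, which satisfies one of the alternatives. Condition met.
  (c) The claim is a tort claim, so this disjunct is met. Met.
  (d) The operative events occurred in Ravholm, not Velhaven. Not satisfied.
  → At least one condition fails; no jurisdiction.
Courts with jurisdiction: the Wynstead High Bench, the Ravholm High Bench — 2 in total.

2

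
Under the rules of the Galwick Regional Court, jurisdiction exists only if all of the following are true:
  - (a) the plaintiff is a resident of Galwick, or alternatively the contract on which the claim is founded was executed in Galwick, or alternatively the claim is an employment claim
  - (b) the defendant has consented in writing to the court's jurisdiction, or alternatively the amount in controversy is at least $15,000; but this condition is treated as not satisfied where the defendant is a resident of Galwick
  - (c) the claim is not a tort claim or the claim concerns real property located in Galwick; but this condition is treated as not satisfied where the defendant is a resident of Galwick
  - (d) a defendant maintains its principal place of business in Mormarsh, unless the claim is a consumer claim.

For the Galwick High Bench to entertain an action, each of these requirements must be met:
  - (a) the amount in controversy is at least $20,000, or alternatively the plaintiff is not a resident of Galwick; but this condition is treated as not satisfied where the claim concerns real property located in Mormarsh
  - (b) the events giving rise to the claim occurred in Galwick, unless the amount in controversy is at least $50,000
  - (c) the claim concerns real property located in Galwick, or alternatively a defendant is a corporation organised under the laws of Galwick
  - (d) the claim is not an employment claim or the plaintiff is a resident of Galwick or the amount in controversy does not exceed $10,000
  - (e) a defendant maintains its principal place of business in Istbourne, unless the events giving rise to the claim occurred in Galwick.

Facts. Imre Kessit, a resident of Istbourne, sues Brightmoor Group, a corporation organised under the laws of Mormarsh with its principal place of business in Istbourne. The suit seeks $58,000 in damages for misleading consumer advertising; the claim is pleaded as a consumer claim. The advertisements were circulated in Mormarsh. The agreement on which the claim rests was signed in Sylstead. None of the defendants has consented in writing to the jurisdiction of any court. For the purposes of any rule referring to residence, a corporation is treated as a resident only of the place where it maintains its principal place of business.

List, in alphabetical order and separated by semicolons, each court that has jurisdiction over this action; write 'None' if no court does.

The Galwick Regional Court:
  (a) The plaintiff resides in Istbourne, not Galwick; the contract was executed in Sylstead, not Galwick; the claim is a consumer claim, not an employment claim — no alternative holds. Not satisfied.
  (b) The amount in controversy is 58,000 dollars, which meets the 15,000 dollars floor — that alternative is enough. And the carve-out is inapplicable — the defendant resides in Istbourne, not Galwick. Met.
  (c) The claim is a consumer claim, not a tort claim, so this disjunct is met. The exception is not triggered, since the defendant resides in Istbourne, not Galwick. Met.
  (d) The corporate defendant(s) have their principal place of business in Istbourne, not Mormarsh. But the claim is a consumer claim, and the 'unless' clause therefore excuses the requirement. Satisfied.
  → The court lacks jurisdiction.
The Galwick High Bench:
  (a) The amount in controversy is 58,000 dollars, which meets the $20,000 floor — that alternative is enough. The exception is not triggered, since the claim does not concern real property. Met.
  (b) The operative events occurred in Mormarsh, not Galwick. But the amount in controversy is 58,000 dollars, which meets the USD 50,000 floor, and the 'unless' clause therefore excuses the requirement. Condition met.
  (c) The claim does not concern real property; the corporate defendant(s) are organised in Mormarsh, not Galwick — no alternative holds. Not satisfied.
  (d) The claim is a consumer claim, not an employment claim, so one alternative holds. Satisfied.
  (e) Brightmoor Group has its principal place of business in Istbourne. Met.
  → Not every requirement is met — no jurisdiction.

None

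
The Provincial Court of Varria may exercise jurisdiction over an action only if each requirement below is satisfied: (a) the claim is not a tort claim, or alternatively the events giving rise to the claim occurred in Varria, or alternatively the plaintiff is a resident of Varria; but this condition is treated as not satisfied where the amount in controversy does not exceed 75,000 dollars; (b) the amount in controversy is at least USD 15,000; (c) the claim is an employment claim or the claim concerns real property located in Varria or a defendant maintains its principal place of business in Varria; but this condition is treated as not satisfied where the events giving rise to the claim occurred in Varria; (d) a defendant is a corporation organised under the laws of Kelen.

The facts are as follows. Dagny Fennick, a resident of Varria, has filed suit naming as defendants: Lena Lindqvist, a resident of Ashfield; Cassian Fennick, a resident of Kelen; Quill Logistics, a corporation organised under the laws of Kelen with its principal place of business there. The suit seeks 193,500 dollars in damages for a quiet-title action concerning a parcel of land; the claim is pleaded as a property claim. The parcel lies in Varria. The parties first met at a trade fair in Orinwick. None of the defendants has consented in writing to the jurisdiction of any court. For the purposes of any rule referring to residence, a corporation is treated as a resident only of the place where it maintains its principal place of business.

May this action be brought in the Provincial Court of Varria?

No

The Provincial Court of Varria:
  (a) The claim is a property claim, not a tort claim, so this disjunct is met. And the carve-out is inapplicable — the amount in controversy is 193,500 dollars, above the USD 75,000 ceiling. Satisfied.
  (b) The amount in controversy is $193,500, which meets the $15,000 floor. Satisfied.
  (c) The property lies in Varria, which satisfies one of the alternatives. But the carve-out bites: the operative events occurred in Varria. Not met.
  (d) Quill Logistics is organised under the laws of Kelen. Met.
  → The court lacks jurisdiction.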